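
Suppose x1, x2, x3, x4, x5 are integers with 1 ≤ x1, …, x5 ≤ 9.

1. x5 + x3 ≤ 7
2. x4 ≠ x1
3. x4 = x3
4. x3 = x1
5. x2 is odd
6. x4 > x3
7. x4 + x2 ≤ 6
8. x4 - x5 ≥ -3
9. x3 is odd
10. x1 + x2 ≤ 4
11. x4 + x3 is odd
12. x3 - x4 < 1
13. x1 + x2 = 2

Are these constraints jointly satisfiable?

Unsatisfiable

From constraints 3 and 4, x4 = x3 = x1, so x4 = x1. But constraint 2 says x4 ≠ x1. Contradiction.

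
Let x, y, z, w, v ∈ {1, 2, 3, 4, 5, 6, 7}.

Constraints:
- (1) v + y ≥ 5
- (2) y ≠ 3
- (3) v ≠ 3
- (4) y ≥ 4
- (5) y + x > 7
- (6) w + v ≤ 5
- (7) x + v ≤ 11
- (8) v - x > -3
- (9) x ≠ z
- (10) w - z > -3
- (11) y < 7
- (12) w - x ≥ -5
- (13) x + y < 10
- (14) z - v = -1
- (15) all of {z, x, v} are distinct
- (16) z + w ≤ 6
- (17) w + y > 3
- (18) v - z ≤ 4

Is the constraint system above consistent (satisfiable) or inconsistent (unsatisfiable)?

Satisfiable

One satisfying assignment is x = 5, y = 4, z = 3, w = 1, v = 4.
For the less obvious constraints — constraint 1: v + y = 8; constraint 5: y + x = 9; constraint 6: w + v = 5 — and the others hold by inspection.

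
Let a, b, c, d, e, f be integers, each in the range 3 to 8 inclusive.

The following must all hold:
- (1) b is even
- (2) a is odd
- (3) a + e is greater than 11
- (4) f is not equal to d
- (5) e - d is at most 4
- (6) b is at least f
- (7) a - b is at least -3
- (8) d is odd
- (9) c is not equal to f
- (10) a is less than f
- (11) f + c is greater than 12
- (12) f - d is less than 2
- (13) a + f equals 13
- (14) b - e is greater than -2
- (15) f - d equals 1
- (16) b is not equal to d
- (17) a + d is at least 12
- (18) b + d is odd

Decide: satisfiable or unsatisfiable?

Take a = 5, b = 8, c = 7, d = 7, e = 8, f = 8. Then constraint 3: a + e = 13; constraint 5: e - d = 1, and every other listed constraint is also met.

Satisfiable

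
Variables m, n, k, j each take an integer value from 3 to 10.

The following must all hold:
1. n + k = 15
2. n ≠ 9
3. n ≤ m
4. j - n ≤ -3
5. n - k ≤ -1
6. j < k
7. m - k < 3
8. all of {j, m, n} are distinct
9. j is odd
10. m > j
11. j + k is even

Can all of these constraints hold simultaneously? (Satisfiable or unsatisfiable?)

Satisfiable

Try m = 9, n = 6, k = 9, j = 3.
Check constraint 1: n + k = 15; constraint 4: j - n = -3. The remaining constraints are straightforward to verify.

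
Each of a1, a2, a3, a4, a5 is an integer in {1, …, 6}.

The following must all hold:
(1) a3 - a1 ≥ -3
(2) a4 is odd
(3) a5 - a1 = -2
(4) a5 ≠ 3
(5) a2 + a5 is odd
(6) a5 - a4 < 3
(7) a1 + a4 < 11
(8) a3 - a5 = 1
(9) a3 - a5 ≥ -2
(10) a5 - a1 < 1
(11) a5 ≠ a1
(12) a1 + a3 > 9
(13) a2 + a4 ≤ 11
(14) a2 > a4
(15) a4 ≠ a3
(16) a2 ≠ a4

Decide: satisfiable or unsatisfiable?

The assignment a1 = 6, a2 = 5, a3 = 5, a4 = 3, a5 = 4 works:
  constraint 1 holds since a3 - a1 = -1.
  constraint 3 holds since a5 - a1 = -2.
The rest check out directly.

Satisfiable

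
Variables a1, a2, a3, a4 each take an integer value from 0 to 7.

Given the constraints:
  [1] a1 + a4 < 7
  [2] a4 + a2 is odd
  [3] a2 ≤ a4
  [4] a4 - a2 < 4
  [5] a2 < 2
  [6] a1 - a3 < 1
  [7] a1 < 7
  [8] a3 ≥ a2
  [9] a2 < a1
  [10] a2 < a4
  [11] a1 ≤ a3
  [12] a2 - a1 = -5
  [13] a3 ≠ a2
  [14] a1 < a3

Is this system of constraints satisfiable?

Take a1 = 5, a2 = 0, a3 = 7, a4 = 1. Then constraint 1: a1 + a4 = 6; constraint 4: a4 - a2 = 1, and every other listed constraint is also met.

Satisfiable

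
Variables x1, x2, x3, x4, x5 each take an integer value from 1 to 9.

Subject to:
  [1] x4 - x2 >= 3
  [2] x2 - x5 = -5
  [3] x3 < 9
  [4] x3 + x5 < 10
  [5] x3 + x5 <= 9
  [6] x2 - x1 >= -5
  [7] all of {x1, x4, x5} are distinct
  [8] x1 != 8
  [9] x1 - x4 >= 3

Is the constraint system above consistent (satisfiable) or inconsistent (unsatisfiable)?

Constraints 1, 6, and 9 give x4 − x2 ≥ 3, x2 − x1 ≥ -5, x1 − x4 ≥ 3.
Adding all 3 inequalities: the left sides telescope to 0, and the right sides sum to 3 + (-5) + 3 = 1. So 0 ≥ 1, which is false.

Unsatisfiable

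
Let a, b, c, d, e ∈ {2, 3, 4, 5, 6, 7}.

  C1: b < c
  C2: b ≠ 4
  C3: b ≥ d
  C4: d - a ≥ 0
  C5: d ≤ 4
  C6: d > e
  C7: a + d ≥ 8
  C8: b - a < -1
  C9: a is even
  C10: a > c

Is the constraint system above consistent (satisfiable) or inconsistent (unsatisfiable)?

Unsatisfiable

Constraints 1, 3, 4, and 10 give a ≤ d, d ≤ b, b < c, c < a. Chaining: a ≤ d ≤ b < c < a, which forces a < a — impossible.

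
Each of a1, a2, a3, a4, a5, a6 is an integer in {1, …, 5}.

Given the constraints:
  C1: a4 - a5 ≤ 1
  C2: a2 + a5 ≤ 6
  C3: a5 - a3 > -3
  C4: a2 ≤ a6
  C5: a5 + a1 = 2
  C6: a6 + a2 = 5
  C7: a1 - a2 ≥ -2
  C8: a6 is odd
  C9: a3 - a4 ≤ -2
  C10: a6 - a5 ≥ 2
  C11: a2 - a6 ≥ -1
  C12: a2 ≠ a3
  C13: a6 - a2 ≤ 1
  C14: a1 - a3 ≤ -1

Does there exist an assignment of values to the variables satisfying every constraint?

Constraints 1, 7, 9, 10, 13, and 14 give a2 − a6 ≥ -1, a6 − a5 ≥ 2, a5 − a4 ≥ -1, a4 − a3 ≥ 2, a3 − a1 ≥ 1, a1 − a2 ≥ -2.
Adding all 6 inequalities: the left sides telescope to 0, and the right sides sum to (-1) + 2 + (-1) + 2 + 1 + (-2) = 1. So 0 ≥ 1, which is false.

Unsatisfiable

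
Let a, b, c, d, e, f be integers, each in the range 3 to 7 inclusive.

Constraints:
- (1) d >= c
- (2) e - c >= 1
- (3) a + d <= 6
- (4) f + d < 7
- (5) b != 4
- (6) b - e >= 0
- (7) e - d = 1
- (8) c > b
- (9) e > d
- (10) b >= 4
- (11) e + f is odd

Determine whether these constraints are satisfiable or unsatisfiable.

Constraints 1, 6, 8, and 9 give b < c, c ≤ d, d < e, e ≤ b. Chaining: b < c ≤ d < e ≤ b, which forces b < b — impossible.

Unsatisfiable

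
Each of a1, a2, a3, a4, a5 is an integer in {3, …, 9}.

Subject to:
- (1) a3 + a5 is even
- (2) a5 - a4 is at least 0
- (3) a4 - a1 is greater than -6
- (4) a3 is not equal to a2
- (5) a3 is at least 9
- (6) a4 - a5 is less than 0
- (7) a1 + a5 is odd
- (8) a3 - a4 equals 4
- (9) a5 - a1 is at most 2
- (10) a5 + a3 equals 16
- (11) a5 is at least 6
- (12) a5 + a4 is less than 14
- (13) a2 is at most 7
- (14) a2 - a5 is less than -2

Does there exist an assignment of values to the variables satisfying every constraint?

Satisfiable

Try a1 = 8, a2 = 4, a3 = 9, a4 = 5, a5 = 7.
Check constraint 2: a5 - a4 = 2; constraint 3: a4 - a1 = -3. The remaining constraints are straightforward to verify.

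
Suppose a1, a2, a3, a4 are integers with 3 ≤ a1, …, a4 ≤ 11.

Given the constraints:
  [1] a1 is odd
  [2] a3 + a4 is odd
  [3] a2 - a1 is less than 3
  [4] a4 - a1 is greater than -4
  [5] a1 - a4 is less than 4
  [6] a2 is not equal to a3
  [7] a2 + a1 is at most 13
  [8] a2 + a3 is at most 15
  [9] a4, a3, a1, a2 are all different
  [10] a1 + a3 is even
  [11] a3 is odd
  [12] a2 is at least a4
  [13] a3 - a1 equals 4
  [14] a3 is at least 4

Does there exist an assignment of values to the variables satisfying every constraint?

Satisfiable

The assignment a1 = 5, a2 = 6, a3 = 9, a4 = 4 works:
  constraint 3 holds since a2 - a1 = 1.
  constraint 4 holds since a4 - a1 = -1.
  constraint 5 holds since a1 - a4 = 1.
The rest check out directly.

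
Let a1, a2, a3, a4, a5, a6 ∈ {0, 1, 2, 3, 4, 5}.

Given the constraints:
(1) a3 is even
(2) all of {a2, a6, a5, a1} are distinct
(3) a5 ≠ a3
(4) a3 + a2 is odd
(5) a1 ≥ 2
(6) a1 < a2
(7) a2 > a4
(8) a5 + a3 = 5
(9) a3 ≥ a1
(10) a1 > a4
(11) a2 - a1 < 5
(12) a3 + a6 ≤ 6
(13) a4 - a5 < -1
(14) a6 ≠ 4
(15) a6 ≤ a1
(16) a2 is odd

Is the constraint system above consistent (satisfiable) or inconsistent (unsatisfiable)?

Satisfiable

Take a1 = 2, a2 = 5, a3 = 2, a4 = 1, a5 = 3, a6 = 1. Then constraint 8: a5 + a3 = 5; constraint 11: a2 - a1 = 3; constraint 12: a3 + a6 = 3, and every other listed constraint is also met.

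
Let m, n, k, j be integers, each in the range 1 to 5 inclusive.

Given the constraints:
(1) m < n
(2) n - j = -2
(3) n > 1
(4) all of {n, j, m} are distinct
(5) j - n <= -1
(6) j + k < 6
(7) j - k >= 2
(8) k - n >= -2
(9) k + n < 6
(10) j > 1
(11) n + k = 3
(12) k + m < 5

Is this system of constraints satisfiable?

Constraints 5, 7, and 8 give k − n ≥ -2, n − j ≥ 1, j − k ≥ 2.
Adding all 3 inequalities: the left sides telescope to 0, and the right sides sum to (-2) + 1 + 2 = 1. So 0 ≥ 1, which is false.

Unsatisfiable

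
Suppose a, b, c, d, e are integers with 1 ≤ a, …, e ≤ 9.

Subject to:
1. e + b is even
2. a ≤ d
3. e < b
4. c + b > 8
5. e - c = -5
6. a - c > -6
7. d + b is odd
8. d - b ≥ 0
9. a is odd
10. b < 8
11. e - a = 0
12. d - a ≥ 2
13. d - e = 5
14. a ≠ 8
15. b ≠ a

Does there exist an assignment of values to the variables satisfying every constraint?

Take a = 1, b = 3, c = 6, d = 6, e = 1. Then constraint 4: c + b = 9; constraint 5: e - c = -5, and every other listed constraint is also met.

Satisfiable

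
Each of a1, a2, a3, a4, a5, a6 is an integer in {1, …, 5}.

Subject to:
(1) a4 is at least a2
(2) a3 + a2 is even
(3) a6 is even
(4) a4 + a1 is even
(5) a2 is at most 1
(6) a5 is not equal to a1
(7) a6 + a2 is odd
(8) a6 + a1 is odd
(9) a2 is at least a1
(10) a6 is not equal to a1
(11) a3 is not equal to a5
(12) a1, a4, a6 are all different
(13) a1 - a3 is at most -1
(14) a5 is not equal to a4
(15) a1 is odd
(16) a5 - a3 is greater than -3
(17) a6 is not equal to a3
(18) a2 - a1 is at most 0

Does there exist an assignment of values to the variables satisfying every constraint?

The assignment a1 = 1, a2 = 1, a3 = 5, a4 = 5, a5 = 3, a6 = 2 works:
  constraint 13 holds since a1 - a3 = -4.
  constraint 16 holds since a5 - a3 = -2.
The rest check out directly.

Satisfiable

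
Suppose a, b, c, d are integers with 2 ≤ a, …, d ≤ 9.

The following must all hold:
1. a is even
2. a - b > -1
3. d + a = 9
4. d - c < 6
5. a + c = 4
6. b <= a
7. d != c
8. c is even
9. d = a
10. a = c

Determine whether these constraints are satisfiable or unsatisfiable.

From constraints 9 and 10, d = a = c, so d = c. But constraint 7 says d ≠ c. Contradiction.

Unsatisfiable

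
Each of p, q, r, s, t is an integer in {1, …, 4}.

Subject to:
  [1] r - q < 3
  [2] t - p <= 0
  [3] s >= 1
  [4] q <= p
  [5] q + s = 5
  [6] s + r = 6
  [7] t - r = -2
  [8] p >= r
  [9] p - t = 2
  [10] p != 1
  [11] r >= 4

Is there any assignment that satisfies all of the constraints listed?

Satisfiable

One satisfying assignment is p = 4, q = 3, r = 4, s = 2, t = 2.
For the less obvious constraints — constraint 1: r - q = 1; constraint 2: t - p = -2 — and the others hold by inspection.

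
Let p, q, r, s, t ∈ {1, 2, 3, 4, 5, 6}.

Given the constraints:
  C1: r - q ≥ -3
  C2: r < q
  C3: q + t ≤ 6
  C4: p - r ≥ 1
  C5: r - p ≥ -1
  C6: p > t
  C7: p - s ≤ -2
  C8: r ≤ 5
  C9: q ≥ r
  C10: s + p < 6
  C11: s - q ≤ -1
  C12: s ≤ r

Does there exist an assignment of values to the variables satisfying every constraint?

Constraints 1, 4, 7, and 11 give r − q ≥ -3, q − s ≥ 1, s − p ≥ 2, p − r ≥ 1.
Adding all 4 inequalities: the left sides telescope to 0, and the right sides sum to (-3) + 1 + 2 + 1 = 1. So 0 ≥ 1, which is false.

Unsatisfiable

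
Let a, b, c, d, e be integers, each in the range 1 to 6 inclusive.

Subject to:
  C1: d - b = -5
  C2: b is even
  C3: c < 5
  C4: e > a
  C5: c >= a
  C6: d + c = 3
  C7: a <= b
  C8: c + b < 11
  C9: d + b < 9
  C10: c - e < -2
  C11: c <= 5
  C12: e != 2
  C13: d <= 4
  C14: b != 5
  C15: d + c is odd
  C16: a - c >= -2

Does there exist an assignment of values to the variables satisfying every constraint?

The assignment a = 1, b = 6, c = 2, d = 1, e = 5 works:
  constraint 1 holds since d - b = -5.
  constraint 6 holds since d + c = 3.
  constraint 8 holds since c + b = 8.
The rest check out directly.

Satisfiable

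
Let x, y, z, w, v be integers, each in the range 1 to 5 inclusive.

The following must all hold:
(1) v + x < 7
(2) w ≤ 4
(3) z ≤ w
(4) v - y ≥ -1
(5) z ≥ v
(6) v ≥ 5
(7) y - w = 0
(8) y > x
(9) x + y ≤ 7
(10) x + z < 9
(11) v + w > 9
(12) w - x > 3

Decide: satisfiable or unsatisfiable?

Unsatisfiable

From constraints 5 and 6: z ≥ v and v ≥ 5, so z ≥ 5. From constraints 2 and 3: z ≤ w and w ≤ 4, so z ≤ 4. But 4 < 5, so no value of z works.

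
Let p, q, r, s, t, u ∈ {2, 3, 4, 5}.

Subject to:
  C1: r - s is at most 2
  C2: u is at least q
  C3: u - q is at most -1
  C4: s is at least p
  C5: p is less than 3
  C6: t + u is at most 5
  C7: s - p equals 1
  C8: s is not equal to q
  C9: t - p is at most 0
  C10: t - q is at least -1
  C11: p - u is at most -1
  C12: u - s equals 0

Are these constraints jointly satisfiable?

Unsatisfiable

Constraints 3, 9, 10, and 11 give q − u ≥ 1, u − p ≥ 1, p − t ≥ 0, t − q ≥ -1.
Adding all 4 inequalities: the left sides telescope to 0, and the right sides sum to 1 + 1 + 0 + (-1) = 1. So 0 ≥ 1, which is false.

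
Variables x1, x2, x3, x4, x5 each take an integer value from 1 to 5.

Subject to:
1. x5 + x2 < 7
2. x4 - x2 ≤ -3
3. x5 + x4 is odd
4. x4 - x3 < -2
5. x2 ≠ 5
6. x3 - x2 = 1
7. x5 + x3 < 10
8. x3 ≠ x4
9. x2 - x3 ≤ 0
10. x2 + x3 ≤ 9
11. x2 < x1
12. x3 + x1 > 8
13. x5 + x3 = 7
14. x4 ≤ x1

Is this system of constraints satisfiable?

Satisfiable

Take x1 = 5, x2 = 4, x3 = 5, x4 = 1, x5 = 2. Then constraint 1: x5 + x2 = 6; constraint 2: x4 - x2 = -3, and every other listed constraint is also met.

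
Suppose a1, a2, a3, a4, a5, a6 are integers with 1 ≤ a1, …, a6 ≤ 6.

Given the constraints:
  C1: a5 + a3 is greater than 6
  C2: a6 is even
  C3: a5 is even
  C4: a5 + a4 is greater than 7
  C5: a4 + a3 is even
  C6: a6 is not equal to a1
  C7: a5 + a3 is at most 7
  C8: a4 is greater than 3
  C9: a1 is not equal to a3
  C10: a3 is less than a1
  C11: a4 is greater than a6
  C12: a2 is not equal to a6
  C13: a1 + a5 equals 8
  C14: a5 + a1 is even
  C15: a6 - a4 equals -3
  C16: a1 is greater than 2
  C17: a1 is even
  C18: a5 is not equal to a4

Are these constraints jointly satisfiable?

Take a1 = 4, a2 = 6, a3 = 3, a4 = 5, a5 = 4, a6 = 2. Then constraint 1: a5 + a3 = 7; constraint 4: a5 + a4 = 9; constraint 7: a5 + a3 = 7, and every other listed constraint is also met.

Satisfiable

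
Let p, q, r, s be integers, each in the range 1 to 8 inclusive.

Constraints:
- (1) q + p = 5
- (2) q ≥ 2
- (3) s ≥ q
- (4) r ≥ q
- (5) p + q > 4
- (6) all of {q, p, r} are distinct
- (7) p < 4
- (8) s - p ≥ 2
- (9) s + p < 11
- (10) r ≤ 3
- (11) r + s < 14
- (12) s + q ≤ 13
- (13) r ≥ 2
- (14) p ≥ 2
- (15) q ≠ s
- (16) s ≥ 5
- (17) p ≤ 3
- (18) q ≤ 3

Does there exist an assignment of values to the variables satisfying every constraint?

Constraints 2, 10, 13, 14, 17, and 18 confine each of q, p, r to the 2 values {2, 3}.
Constraint 6 requires all 3 of them to be distinct, but only 2 values are available — impossible by the pigeonhole principle.

Unsatisfiable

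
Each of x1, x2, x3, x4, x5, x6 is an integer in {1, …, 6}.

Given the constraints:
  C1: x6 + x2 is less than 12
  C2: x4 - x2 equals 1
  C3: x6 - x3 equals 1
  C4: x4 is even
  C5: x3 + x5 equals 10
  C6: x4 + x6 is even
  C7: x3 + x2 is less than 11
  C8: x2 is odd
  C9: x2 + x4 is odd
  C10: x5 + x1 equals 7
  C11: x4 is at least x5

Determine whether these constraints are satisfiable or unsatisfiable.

Setting (x1, x2, x3, x4, x5, x6) = (2, 5, 5, 6, 5, 6) satisfies everything: constraint 1: x6 + x2 = 11; constraint 2: x4 - x2 = 1, and the others follow.

Satisfiable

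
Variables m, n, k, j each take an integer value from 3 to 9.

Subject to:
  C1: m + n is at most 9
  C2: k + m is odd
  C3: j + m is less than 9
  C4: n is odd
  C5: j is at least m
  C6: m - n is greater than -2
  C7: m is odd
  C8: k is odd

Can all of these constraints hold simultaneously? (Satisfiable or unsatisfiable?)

Constraint 8 makes k odd and constraint 7 makes m odd, so k + m must be even. Constraint 2 says k + m is odd — contradiction.

Unsatisfiable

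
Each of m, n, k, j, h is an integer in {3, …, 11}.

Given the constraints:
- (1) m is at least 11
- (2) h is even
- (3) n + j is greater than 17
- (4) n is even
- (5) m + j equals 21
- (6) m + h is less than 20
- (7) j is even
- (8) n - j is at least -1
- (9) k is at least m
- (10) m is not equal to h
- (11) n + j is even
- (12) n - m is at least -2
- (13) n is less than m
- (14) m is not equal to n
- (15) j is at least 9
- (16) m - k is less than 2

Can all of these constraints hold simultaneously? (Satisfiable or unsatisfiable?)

Satisfiable

One satisfying assignment is m = 11, n = 10, k = 11, j = 10, h = 8.
For the less obvious constraints — constraint 3: n + j = 20; constraint 5: m + j = 21; constraint 6: m + h = 19 — and the others hold by inspection.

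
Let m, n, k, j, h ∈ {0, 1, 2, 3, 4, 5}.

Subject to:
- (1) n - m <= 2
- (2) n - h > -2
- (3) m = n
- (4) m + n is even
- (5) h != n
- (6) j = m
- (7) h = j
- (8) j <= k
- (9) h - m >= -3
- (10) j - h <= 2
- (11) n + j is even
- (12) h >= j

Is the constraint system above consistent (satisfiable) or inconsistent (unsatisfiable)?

Unsatisfiable

From constraints 3, 6, and 7, h = j = m = n, so h = n. But constraint 5 says h ≠ n. Contradiction.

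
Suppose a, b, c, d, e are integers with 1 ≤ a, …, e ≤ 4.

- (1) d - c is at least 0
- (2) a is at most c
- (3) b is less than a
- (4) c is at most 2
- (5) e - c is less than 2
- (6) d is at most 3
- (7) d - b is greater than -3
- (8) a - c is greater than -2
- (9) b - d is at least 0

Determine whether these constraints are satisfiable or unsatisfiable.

Unsatisfiable

Constraints 1, 2, 3, and 9 give c ≤ d, d ≤ b, b < a, a ≤ c. Chaining: c ≤ d ≤ b < a ≤ c, which forces c < c — impossible.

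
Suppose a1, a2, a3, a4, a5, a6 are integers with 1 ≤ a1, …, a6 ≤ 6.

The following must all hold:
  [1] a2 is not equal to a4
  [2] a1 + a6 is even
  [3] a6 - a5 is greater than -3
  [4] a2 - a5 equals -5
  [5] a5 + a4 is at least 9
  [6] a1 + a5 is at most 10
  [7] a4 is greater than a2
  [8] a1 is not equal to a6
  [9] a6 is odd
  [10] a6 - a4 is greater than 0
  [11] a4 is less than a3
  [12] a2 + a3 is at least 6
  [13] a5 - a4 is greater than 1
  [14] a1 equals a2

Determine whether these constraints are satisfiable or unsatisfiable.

Setting (a1, a2, a3, a4, a5, a6) = (1, 1, 5, 3, 6, 5) satisfies everything: constraint 3: a6 - a5 = -1; constraint 4: a2 - a5 = -5; constraint 5: a5 + a4 = 9, and the others follow.

Satisfiable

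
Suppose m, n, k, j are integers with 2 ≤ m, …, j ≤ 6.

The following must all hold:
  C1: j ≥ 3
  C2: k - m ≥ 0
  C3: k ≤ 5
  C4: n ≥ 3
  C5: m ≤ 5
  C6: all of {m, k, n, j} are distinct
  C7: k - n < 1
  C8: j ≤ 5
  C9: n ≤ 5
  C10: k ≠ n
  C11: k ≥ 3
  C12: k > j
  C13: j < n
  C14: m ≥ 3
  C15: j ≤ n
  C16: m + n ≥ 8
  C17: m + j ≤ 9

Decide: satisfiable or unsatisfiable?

Constraints 1, 3, 4, 5, 8, 9, 11, and 14 confine each of m, k, n, j to the 3 values {3, …, 5}.
Constraint 6 requires all 4 of them to be distinct, but only 3 values are available — impossible by the pigeonhole principle.

Unsatisfiable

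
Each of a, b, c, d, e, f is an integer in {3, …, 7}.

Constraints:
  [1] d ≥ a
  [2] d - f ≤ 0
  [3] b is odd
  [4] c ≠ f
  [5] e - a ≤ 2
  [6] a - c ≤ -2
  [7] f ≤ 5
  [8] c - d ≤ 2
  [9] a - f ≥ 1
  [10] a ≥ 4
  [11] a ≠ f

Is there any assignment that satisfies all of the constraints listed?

Constraints 2, 6, 8, and 9 give d − c ≥ -2, c − a ≥ 2, a − f ≥ 1, f − d ≥ 0.
Adding all 4 inequalities: the left sides telescope to 0, and the right sides sum to (-2) + 2 + 1 + 0 = 1. So 0 ≥ 1, which is false.

Unsatisfiable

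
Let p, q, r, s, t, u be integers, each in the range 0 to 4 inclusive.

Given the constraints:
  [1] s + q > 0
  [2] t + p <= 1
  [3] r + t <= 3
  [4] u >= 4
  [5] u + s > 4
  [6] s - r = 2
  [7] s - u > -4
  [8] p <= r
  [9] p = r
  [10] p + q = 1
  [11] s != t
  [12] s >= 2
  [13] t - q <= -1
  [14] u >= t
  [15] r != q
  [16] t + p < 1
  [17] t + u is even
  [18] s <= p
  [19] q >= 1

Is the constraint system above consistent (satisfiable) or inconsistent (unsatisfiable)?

Unsatisfiable

From constraints 12 and 18: p ≥ s ≥ 2. From constraint 19: q ≥ 1. Hence p + q ≥ 3. But constraint 10 requires p + q = 1, and 1 < 3. Contradiction.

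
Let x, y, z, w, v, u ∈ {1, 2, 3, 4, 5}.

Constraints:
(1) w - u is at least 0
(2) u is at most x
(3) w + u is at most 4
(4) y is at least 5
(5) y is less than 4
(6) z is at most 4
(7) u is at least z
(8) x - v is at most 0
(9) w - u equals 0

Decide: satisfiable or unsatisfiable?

Unsatisfiable

From constraint 4: y ≥ 5. From constraint 5: y ≤ 3. But 3 < 5, so no value of y works.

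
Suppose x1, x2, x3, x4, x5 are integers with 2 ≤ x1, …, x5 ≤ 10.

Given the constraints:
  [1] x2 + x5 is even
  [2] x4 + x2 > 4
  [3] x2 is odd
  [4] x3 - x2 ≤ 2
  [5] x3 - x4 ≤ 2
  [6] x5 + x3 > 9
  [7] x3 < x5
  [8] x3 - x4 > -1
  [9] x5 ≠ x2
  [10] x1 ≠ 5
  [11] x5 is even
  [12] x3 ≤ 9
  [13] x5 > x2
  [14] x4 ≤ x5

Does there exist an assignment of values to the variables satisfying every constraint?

Constraint 3 makes x2 odd and constraint 11 makes x5 even, so x2 + x5 must be odd. Constraint 1 says x2 + x5 is even — contradiction.

Unsatisfiable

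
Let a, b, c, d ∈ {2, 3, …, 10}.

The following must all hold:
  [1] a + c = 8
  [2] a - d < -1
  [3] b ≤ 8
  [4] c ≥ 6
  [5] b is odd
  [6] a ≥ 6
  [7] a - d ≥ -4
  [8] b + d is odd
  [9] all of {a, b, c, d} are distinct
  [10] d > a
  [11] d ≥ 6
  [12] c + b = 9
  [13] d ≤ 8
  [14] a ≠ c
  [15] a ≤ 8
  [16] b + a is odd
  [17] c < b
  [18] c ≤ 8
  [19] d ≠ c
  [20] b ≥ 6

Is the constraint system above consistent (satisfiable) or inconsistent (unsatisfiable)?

Constraints 3, 4, 6, 11, 13, 15, 18, and 20 confine each of a, b, c, d to the 3 values {6, …, 8}.
Constraint 9 requires all 4 of them to be distinct, but only 3 values are available — impossible by the pigeonhole principle.

Unsatisfiable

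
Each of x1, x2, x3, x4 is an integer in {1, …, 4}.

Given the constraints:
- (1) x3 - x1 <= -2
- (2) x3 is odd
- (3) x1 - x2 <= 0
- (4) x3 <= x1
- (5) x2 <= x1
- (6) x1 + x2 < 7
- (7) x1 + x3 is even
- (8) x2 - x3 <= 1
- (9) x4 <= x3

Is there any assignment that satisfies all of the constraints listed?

Unsatisfiable

Constraints 1, 3, and 8 give x1 − x3 ≥ 2, x3 − x2 ≥ -1, x2 − x1 ≥ 0.
Adding all 3 inequalities: the left sides telescope to 0, and the right sides sum to 2 + (-1) + 0 = 1. So 0 ≥ 1, which is false.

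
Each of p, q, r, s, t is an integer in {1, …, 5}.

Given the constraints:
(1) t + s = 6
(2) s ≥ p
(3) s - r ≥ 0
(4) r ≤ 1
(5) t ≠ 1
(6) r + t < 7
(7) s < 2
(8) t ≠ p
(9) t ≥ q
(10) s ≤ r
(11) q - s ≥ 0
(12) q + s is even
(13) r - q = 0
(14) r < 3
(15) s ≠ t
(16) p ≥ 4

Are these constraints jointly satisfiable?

Unsatisfiable

From constraints 2 and 16: s ≥ p and p ≥ 4, so s ≥ 4. From constraints 4 and 10: s ≤ r and r ≤ 1, so s ≤ 1. But 1 < 4, so no value of s works.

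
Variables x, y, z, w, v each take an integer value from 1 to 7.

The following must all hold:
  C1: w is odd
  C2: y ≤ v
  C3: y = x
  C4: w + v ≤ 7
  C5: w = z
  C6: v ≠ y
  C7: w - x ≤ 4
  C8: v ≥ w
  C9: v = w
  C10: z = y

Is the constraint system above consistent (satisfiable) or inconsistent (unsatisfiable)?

Unsatisfiable

From constraints 5, 9, and 10, v = w = z = y, so v = y. But constraint 6 says v ≠ y. Contradiction.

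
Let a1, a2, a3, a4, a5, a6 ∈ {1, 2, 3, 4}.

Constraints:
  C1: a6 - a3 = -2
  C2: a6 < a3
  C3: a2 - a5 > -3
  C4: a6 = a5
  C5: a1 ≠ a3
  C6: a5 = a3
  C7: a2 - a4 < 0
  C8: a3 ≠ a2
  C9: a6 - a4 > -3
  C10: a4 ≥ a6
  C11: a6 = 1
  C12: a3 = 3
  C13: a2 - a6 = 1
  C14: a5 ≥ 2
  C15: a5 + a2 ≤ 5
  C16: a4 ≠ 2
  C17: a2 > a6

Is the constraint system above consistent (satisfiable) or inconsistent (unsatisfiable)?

Constraint 11 fixes a6 = 1 and constraint 12 fixes a3 = 3. Constraints 4 and 6 give a6 = a5 = a3, so a6 = a3. But 1 ≠ 3 — contradiction.

Unsatisfiable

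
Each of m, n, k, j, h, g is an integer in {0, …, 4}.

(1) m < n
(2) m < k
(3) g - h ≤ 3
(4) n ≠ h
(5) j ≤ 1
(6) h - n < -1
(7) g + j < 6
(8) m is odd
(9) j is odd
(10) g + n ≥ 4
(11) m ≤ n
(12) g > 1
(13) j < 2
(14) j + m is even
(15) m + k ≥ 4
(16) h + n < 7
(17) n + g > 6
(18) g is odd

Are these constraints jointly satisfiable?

Satisfiable

Try m = 1, n = 4, k = 4, j = 1, h = 0, g = 3.
Check constraint 3: g - h = 3; constraint 6: h - n = -4. The remaining constraints are straightforward to verify.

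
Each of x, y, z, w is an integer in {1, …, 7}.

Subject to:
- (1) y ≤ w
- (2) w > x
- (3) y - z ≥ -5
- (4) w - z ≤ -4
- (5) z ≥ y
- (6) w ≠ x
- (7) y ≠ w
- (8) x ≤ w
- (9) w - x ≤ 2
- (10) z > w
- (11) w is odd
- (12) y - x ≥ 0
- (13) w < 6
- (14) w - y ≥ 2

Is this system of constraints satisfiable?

Unsatisfiable

Constraints 3, 4, and 14 give w − y ≥ 2, y − z ≥ -5, z − w ≥ 4.
Adding all 3 inequalities: the left sides telescope to 0, and the right sides sum to 2 + (-5) + 4 = 1. So 0 ≥ 1, which is false.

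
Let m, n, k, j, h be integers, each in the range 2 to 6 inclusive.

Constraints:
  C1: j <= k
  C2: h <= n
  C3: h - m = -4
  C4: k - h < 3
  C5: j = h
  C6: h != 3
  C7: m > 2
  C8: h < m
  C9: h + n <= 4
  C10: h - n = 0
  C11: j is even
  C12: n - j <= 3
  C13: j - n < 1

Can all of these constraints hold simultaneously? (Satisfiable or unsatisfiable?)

Satisfiable

Take m = 6, n = 2, k = 2, j = 2, h = 2. Then constraint 3: h - m = -4; constraint 4: k - h = 0; constraint 9: h + n = 4, and every other listed constraint is also met.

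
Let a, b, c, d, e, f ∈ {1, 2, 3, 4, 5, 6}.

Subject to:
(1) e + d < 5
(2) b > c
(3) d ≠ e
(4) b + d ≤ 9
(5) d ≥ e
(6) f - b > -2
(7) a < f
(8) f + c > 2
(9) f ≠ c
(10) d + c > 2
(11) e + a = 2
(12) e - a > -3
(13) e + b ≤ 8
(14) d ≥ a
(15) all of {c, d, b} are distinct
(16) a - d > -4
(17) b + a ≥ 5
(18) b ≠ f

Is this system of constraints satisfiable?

Satisfiable

Setting (a, b, c, d, e, f) = (1, 4, 1, 2, 1, 3) satisfies everything: constraint 1: e + d = 3; constraint 4: b + d = 6; constraint 6: f - b = -1, and the others follow.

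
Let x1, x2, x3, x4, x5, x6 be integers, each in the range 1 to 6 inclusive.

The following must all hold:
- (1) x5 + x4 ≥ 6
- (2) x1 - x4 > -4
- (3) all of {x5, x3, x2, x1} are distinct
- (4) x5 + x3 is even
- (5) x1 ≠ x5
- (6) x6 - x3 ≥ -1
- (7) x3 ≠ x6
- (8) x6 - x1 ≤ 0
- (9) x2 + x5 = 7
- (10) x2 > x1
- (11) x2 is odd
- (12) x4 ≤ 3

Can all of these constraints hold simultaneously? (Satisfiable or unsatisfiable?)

Satisfiable

One satisfying assignment is x1 = 1, x2 = 3, x3 = 2, x4 = 3, x5 = 4, x6 = 1.
For the less obvious constraints — constraint 1: x5 + x4 = 7; constraint 2: x1 - x4 = -2; constraint 6: x6 - x3 = -1 — and the others hold by inspection.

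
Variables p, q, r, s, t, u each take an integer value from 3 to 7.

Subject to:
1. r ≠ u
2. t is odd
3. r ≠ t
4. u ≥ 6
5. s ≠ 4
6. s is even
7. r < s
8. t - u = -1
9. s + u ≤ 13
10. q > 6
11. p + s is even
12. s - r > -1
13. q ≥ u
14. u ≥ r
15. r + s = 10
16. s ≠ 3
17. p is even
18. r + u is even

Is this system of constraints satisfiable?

Take p = 4, q = 7, r = 4, s = 6, t = 5, u = 6. Then constraint 8: t - u = -1; constraint 9: s + u = 12, and every other listed constraint is also met.

Satisfiable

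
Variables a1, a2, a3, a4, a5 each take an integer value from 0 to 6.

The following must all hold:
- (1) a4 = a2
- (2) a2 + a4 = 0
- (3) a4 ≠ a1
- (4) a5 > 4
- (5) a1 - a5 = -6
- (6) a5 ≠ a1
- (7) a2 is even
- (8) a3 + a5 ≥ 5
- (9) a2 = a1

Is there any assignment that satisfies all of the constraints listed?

Unsatisfiable

From constraints 1 and 9, a4 = a2 = a1, so a4 = a1. But constraint 3 says a4 ≠ a1. Contradiction.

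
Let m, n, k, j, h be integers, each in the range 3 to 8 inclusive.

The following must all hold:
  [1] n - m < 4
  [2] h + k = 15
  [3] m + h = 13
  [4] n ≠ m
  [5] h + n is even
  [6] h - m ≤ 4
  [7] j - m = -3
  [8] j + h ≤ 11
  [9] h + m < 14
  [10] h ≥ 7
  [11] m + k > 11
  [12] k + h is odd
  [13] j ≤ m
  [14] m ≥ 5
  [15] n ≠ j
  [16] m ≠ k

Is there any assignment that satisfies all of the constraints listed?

Setting (m, n, k, j, h) = (6, 7, 8, 3, 7) satisfies everything: constraint 1: n - m = 1; constraint 2: h + k = 15, and the others follow.

Satisfiable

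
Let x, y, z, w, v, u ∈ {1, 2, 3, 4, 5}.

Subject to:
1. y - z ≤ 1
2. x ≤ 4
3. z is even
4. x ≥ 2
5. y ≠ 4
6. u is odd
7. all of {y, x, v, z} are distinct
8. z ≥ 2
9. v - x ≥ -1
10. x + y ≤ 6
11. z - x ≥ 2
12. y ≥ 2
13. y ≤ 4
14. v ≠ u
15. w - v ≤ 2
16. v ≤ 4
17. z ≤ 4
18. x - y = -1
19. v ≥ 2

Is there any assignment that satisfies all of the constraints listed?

Unsatisfiable

Constraints 2, 4, 8, 12, 13, 16, 17, and 19 confine each of y, x, v, z to the 3 values {2, …, 4}.
Constraint 7 requires all 4 of them to be distinct, but only 3 values are available — impossible by the pigeonhole principle.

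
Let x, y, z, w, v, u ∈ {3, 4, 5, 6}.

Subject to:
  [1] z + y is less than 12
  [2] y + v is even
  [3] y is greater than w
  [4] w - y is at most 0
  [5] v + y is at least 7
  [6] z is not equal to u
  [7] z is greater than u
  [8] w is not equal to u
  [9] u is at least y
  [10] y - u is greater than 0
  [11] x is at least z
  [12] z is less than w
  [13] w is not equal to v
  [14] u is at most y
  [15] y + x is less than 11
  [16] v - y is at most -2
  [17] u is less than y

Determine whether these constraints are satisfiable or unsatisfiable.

Unsatisfiable

Constraints 3, 7, 9, and 12 give u < z, z < w, w < y, y ≤ u. Chaining: u < z < w < y ≤ u, which forces u < u — impossible.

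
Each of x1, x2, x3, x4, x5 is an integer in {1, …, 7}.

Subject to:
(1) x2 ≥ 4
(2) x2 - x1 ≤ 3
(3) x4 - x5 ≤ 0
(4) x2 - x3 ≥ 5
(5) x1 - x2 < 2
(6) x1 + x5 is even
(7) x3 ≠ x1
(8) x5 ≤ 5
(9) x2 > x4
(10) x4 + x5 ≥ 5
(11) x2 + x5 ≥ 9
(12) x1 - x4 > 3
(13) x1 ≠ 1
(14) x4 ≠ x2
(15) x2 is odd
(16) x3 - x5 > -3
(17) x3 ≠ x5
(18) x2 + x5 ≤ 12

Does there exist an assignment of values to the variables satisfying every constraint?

Satisfiable

The assignment x1 = 7, x2 = 7, x3 = 1, x4 = 3, x5 = 3 works:
  constraint 2 holds since x2 - x1 = 0.
  constraint 3 holds since x4 - x5 = 0.
  constraint 4 holds since x2 - x3 = 6.
The rest check out directly.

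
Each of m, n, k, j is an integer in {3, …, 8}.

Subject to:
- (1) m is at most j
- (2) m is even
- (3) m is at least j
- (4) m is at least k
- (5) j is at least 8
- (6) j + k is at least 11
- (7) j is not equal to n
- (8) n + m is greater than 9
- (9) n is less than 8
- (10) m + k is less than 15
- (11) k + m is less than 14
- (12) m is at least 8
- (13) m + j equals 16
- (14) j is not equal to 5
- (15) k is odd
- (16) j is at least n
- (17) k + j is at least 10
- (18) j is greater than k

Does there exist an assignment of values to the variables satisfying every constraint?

Satisfiable

Try m = 8, n = 4, k = 5, j = 8.
Check constraint 6: j + k = 13; constraint 8: n + m = 12; constraint 10: m + k = 13. The remaining constraints are straightforward to verify.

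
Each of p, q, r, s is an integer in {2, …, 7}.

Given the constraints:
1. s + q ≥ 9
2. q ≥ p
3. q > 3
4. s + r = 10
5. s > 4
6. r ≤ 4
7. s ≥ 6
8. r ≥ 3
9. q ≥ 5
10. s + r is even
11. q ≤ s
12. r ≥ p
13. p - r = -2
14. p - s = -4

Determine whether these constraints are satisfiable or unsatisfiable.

Setting (p, q, r, s) = (2, 6, 4, 6) satisfies everything: constraint 1: s + q = 12; constraint 4: s + r = 10, and the others follow.

Satisfiable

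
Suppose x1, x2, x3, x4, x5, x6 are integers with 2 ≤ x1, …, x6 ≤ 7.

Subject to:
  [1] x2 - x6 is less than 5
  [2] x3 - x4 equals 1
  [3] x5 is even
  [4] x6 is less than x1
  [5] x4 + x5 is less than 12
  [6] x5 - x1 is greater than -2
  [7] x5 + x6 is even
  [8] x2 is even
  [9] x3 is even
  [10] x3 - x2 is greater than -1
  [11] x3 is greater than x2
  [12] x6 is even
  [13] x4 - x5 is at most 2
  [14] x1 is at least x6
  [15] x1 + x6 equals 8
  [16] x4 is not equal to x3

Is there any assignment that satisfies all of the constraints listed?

Try x1 = 6, x2 = 4, x3 = 6, x4 = 5, x5 = 6, x6 = 2.
Check constraint 1: x2 - x6 = 2; constraint 2: x3 - x4 = 1. The remaining constraints are straightforward to verify.

Satisfiable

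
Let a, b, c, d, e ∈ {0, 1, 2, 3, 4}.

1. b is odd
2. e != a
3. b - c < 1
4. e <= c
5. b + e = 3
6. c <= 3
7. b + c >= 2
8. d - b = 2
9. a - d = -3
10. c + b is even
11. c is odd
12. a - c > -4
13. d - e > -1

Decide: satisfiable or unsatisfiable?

Satisfiable

The assignment a = 0, b = 1, c = 3, d = 3, e = 2 works:
  constraint 3 holds since b - c = -2.
  constraint 5 holds since b + e = 3.
  constraint 7 holds since b + c = 4.
The rest check out directly.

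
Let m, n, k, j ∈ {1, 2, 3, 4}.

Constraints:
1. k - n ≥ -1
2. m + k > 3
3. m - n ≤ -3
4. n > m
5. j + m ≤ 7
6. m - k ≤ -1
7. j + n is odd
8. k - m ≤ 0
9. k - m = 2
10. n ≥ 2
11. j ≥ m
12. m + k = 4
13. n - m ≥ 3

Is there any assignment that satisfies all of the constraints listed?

Constraints 1, 8, and 13 give m − k ≥ 0, k − n ≥ -1, n − m ≥ 3.
Adding all 3 inequalities: the left sides telescope to 0, and the right sides sum to 0 + (-1) + 3 = 2. So 0 ≥ 2, which is false.

Unsatisfiable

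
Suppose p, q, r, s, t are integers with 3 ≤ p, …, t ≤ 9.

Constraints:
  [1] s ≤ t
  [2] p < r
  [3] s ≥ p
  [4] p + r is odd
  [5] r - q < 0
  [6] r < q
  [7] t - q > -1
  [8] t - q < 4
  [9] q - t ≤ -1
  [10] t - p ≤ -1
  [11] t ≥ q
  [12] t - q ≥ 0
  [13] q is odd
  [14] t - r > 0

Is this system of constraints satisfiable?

Unsatisfiable

Constraints 2, 6, 10, and 12 give p < r, r < q, q ≤ t, t < p. Chaining: p < r < q ≤ t < p, which forces p < p — impossible.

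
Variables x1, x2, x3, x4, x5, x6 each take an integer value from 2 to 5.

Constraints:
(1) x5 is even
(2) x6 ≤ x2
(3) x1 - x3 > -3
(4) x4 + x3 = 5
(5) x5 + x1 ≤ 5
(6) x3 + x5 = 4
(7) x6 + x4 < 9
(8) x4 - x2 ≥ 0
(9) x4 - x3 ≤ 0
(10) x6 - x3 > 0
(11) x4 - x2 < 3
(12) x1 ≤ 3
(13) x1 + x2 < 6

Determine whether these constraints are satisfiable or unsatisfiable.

Unsatisfiable

Constraints 2, 8, 9, and 10 give x4 ≤ x3, x3 < x6, x6 ≤ x2, x2 ≤ x4. Chaining: x4 ≤ x3 < x6 ≤ x2 ≤ x4, which forces x4 < x4 — impossible.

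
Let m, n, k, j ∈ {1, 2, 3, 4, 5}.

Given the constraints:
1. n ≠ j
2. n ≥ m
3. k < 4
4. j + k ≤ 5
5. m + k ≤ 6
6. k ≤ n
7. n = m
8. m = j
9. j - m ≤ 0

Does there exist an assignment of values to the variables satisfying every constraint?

Unsatisfiable

From constraints 7 and 8, n = m = j, so n = j. But constraint 1 says n ≠ j. Contradiction.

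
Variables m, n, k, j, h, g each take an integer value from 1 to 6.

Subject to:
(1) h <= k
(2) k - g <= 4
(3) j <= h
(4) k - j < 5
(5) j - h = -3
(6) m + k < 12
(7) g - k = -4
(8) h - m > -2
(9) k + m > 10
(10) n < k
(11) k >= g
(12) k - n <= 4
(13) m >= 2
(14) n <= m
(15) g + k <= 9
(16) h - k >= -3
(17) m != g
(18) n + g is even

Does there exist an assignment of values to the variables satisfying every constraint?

Setting (m, n, k, j, h, g) = (5, 2, 6, 2, 5, 2) satisfies everything: constraint 2: k - g = 4; constraint 4: k - j = 4, and the others follow.

Satisfiable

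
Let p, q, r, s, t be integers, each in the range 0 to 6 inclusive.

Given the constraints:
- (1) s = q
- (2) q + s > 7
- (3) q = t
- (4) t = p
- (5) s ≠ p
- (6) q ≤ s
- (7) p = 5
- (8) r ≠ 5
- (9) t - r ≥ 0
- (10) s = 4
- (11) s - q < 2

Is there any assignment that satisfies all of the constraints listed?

Unsatisfiable

Constraint 10 fixes s = 4 and constraint 7 fixes p = 5. Constraints 1, 3, and 4 give s = q = t = p, so s = p. But 4 ≠ 5 — contradiction.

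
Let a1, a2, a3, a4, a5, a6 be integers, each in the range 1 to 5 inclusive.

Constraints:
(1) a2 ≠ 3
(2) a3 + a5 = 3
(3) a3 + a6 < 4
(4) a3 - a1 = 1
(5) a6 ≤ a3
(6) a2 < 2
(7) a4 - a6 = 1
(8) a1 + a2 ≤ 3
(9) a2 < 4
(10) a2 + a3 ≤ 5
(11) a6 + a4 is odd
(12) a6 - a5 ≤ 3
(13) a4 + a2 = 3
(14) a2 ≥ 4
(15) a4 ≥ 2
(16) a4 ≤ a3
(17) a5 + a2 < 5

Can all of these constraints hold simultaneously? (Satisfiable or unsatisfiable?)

Unsatisfiable

From constraint 14: a2 ≥ 4. From constraints 15 and 16: a3 ≥ a4 ≥ 2. Hence a2 + a3 ≥ 6. But constraint 10 requires a2 + a3 ≤ 5, and 5 < 6. Contradiction.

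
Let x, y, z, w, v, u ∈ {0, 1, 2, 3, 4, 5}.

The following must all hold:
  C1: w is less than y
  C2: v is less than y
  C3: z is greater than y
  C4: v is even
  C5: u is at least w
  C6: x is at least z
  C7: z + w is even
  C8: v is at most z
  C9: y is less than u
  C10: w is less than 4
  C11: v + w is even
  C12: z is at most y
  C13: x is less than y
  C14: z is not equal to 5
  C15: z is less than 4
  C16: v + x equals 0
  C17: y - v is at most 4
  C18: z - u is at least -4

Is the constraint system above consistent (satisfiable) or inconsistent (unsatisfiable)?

Constraints 3, 6, and 13 give y < z, z ≤ x, x < y. Chaining: y < z ≤ x < y, which forces y < y — impossible.

Unsatisfiable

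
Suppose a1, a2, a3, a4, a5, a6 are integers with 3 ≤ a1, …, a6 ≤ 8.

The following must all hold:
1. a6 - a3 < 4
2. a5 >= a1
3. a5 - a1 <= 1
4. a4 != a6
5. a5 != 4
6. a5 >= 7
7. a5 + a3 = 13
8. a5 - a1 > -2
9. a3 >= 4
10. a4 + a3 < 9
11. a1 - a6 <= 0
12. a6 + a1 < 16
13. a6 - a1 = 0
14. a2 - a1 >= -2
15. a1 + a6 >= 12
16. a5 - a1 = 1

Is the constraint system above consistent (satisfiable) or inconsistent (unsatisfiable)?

One satisfying assignment is a1 = 7, a2 = 5, a3 = 5, a4 = 3, a5 = 8, a6 = 7.
For the less obvious constraints — constraint 1: a6 - a3 = 2; constraint 3: a5 - a1 = 1; constraint 7: a5 + a3 = 13 — and the others hold by inspection.

Satisfiable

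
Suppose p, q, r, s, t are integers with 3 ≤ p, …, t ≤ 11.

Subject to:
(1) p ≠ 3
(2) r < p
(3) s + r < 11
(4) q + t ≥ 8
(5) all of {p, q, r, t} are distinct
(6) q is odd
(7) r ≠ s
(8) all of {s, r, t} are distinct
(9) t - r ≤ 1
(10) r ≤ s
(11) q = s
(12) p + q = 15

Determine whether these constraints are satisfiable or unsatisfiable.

Satisfiable

Try p = 8, q = 7, r = 3, s = 7, t = 4.
Check constraint 3: s + r = 10; constraint 4: q + t = 11. The remaining constraints are straightforward to verify.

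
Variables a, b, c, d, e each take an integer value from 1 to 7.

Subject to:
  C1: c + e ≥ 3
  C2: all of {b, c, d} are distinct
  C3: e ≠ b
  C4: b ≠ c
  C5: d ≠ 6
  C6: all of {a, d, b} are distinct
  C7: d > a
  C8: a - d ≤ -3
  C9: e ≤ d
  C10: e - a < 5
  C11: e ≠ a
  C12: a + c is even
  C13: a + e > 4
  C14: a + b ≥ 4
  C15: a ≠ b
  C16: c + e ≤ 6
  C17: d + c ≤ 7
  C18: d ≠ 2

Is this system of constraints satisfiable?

Satisfiable

One satisfying assignment is a = 1, b = 5, c = 1, d = 4, e = 4.
For the less obvious constraints — constraint 1: c + e = 5; constraint 8: a - d = -3; constraint 10: e - a = 3 — and the others hold by inspection.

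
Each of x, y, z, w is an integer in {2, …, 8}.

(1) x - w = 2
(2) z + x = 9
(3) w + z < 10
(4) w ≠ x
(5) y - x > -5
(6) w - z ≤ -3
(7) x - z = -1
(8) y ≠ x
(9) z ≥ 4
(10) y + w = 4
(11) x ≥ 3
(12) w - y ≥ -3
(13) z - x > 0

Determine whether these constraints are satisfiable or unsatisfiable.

Satisfiable

The assignment x = 4, y = 2, z = 5, w = 2 works:
  constraint 1 holds since x - w = 2.
  constraint 2 holds since z + x = 9.
The rest check out directly.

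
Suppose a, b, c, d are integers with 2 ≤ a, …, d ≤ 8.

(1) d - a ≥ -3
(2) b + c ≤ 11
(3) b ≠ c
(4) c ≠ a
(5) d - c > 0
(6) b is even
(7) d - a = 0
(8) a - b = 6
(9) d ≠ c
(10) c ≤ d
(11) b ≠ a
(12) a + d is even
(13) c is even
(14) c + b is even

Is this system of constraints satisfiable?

One satisfying assignment is a = 8, b = 2, c = 6, d = 8.
For the less obvious constraints — constraint 1: d - a = 0; constraint 2: b + c = 8 — and the others hold by inspection.

Satisfiable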